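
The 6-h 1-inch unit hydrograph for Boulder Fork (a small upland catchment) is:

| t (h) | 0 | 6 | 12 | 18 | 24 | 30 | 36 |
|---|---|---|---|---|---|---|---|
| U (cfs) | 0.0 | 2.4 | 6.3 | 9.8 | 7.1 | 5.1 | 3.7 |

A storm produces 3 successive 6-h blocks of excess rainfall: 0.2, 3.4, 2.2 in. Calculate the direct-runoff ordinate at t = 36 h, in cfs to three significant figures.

Q ≈ 33.7 cfs

By discrete convolution, Q_j = Σ (P_i / 1 in) · U_{j−i}.
At t = 36 h (j=6): Q = (0.2/1)·3.7 + (3.4/1)·5.1 + (2.2/1)·7.1 = 33.7 cfs.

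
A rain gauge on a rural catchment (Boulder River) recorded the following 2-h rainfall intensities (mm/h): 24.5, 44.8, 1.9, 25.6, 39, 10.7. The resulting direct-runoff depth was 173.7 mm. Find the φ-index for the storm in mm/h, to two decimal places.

Only the 4 blocks with intensity above φ contribute runoff: 24.5, 44.8, 25.6, 39 mm/h.
Σ(I−φ)·Δt = d  ⇒  (24.5+44.8+25.6+39 − 4φ)·2 = 173.7
φ = (133.9 − 173.7/2) / 4 = 11.76 mm/h.

φ ≈ 11.76 mm/h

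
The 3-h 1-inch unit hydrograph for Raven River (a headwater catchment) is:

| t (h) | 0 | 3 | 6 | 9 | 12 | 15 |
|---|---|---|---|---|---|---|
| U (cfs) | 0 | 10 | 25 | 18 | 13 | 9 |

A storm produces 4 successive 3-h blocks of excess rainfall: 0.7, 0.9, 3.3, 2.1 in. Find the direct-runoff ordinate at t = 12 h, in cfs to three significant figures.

By discrete convolution, Q_j = Σ (P_i / 1 in) · U_{j−i}.
At t = 12 h (j=4): Q = (0.7/1)·13 + (0.9/1)·18 + (3.3/1)·25 + (2.1/1)·10 = 129 cfs.

Q ≈ 129 cfs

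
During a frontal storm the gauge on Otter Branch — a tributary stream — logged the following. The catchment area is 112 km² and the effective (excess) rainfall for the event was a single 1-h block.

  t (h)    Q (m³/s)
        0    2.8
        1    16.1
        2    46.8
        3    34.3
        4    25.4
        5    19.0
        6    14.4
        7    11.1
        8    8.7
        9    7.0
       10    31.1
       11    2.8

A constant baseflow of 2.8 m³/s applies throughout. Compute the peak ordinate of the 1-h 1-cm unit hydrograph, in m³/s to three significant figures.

U_p ≈ 73.6 m³/s

Direct runoff: 0.0, 13.3, 44.0, 31.5, 22.6, 16.2, 11.6, 8.3, 5.9, 4.2, 28.3, 0.0 m³/s; ΣQ_DR = 185.9 m³/s, peak = 44.0 m³/s.
Runoff depth d = ΣQ_DR·Δt / A = 185.9 × 3600 / (112 km²) = 5.975 mm.
The 1-cm UH is the DRH scaled by (10 mm)/d, so U_p = 44.0 × 10/5.975 = 73.6 m³/s.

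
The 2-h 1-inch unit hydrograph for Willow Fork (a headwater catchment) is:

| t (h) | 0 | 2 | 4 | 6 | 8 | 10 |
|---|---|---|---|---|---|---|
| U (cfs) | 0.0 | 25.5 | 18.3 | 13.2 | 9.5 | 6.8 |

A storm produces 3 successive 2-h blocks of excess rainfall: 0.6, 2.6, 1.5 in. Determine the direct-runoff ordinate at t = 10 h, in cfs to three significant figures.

By discrete convolution, Q_j = Σ (P_i / 1 in) · U_{j−i}.
At t = 10 h (j=5): Q = (0.6/1)·6.8 + (2.6/1)·9.5 + (1.5/1)·13.2 = 48.6 cfs.

Q ≈ 48.6 cfs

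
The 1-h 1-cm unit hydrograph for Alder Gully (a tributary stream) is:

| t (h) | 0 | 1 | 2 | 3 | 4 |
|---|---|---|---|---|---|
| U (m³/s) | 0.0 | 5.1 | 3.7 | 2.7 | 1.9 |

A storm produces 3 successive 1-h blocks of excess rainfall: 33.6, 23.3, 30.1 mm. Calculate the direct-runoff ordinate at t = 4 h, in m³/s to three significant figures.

By discrete convolution, Q_j = Σ (P_i / 10 mm) · U_{j−i}.
At t = 4 h (j=4): Q = (33.6/10)·1.9 + (23.3/10)·2.7 + (30.1/10)·3.7 = 23.8 m³/s.

Q ≈ 23.8 m³/s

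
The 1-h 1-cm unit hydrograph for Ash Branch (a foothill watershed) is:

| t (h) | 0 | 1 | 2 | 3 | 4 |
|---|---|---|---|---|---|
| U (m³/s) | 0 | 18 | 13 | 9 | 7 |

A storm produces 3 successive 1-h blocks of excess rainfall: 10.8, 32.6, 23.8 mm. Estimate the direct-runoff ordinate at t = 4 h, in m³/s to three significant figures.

Q ≈ 67.8 m³/s

By discrete convolution, Q_j = Σ (P_i / 10 mm) · U_{j−i}.
At t = 4 h (j=4): Q = (10.8/10)·7 + (32.6/10)·9 + (23.8/10)·13 = 67.8 m³/s.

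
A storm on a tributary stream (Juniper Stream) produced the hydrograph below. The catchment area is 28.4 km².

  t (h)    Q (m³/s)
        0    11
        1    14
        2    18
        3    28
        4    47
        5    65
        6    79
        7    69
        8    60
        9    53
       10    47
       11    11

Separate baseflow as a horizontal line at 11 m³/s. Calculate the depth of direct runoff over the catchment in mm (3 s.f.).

d ≈ 46.9 mm

Direct runoff: 0.0, 3.0, 7.0, 17.0, 36.0, 54.0, 68.0, 58.0, 49.0, 42.0, 36.0, 0.0 m³/s; ΣQ_DR = 370.0 m³/s.
V = ΣQ_DR · Δt = 370.0 × 3600 s = 1.332 × 10^6 m³.
Over A = 28.4 km², depth = V / A = 46.9 mm.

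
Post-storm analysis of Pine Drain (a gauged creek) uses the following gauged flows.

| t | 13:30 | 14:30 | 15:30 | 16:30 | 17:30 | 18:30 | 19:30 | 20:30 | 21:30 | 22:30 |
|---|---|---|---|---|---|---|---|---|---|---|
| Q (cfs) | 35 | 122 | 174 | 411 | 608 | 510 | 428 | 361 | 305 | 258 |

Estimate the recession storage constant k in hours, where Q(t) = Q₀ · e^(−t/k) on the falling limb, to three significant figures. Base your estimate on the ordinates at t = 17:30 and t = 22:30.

On the falling limb, Q drops from 608 to 258 cfs between t = 17:30 and t = 22:30 (Δt = 5 h).
k = −Δt / ln(Q₂/Q₁) = −5 / ln(258/608) = 5.83 h.

k ≈ 5.83 h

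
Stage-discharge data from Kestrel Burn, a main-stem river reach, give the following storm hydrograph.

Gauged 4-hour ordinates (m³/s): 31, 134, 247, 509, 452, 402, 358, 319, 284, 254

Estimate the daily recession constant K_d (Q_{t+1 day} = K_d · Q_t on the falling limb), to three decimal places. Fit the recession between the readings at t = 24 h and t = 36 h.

Between t = 24 h and t = 36 h the flow falls from 358 to 254 m³/s over 3×4 h = 12 h.
Per-interval ratio K = (254/358)^(1/3) = 0.8919; K_d = K^(24/4) = 0.503.

K_d ≈ 0.503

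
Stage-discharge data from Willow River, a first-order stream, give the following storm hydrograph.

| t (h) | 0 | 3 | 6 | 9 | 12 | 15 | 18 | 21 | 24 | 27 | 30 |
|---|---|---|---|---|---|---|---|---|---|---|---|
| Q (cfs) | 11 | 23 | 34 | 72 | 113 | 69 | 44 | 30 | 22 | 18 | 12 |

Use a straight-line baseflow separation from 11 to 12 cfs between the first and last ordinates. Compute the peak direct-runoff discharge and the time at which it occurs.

Q_p = 101.60 cfs at t = 12 h

Subtracting baseflow gives direct-runoff ordinates: 0.00, 11.90, 22.80, 60.70, 101.60, 57.50, 32.40, 18.30, 10.20, 6.10, 0.00 cfs.
The maximum is 101.60 cfs, occurring at the reading for t = 12 h.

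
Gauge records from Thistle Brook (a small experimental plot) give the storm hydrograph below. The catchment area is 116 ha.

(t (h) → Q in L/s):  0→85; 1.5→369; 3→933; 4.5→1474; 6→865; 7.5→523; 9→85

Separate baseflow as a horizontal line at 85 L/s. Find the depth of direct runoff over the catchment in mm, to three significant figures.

Direct runoff: 0.0, 284.0, 848.0, 1389.0, 780.0, 438.0, 0.0 L/s; ΣQ_DR = 3739 L/s.
V = ΣQ_DR · Δt = 3739 × 5400 s = 2.019 × 10^7 L.
Over A = 116 ha, depth = V / A = 17.4 mm.

d ≈ 17.4 mm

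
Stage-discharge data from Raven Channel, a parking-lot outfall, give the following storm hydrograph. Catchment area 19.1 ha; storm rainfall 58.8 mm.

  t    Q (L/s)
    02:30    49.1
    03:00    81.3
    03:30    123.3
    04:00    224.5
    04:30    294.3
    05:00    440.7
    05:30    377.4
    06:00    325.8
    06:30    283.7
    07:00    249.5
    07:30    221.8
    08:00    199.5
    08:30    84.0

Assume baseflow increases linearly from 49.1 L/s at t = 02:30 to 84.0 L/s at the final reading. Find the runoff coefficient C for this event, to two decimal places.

C ≈ 0.33

ΣQ_DR = 2090 L/s; V = ΣQ_DR·Δt = 3.762 × 10^6 L.
Runoff depth d = V / A = 19.69 mm.
C = d / P = 19.69 / 58.8 = 0.33.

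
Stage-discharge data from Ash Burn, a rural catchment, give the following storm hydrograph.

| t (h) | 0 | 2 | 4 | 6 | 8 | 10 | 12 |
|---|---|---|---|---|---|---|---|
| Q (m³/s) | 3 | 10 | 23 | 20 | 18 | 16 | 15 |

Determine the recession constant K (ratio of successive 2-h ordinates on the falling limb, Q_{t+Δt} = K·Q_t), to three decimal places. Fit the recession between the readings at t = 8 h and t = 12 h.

Using the recession-limb readings at t = 8 h and t = 12 h: Q falls from 18 to 15 m³/s over 2 intervals.
K = (Q₂/Q₁)^(1/2) = (15/18)^(1/2) = 0.913.

K ≈ 0.913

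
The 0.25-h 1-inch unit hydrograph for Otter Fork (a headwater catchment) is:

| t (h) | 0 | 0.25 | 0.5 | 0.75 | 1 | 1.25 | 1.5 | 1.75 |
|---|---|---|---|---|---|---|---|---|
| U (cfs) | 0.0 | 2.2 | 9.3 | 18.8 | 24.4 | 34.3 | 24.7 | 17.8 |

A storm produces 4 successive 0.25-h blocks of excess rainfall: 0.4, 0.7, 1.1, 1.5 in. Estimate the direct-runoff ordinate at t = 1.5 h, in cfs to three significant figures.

By discrete convolution, Q_j = Σ (P_i / 1 in) · U_{j−i}.
At t = 1.5 h (j=6): Q = (0.4/1)·24.7 + (0.7/1)·34.3 + (1.1/1)·24.4 + (1.5/1)·18.8 = 88.9 cfs.

Q ≈ 88.9 cfs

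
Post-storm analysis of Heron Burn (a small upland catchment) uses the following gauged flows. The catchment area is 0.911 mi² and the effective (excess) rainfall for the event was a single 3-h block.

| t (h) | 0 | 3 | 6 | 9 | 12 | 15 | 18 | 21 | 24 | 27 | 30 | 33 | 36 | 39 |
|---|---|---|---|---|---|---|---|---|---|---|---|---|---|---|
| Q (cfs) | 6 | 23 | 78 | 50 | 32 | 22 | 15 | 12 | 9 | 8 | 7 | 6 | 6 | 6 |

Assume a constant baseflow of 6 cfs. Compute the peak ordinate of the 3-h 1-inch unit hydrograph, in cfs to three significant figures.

U_p ≈ 72.0 cfs

Direct runoff: 0.0, 17.0, 72.0, 44.0, 26.0, 16.0, 9.0, 6.0, 3.0, 2.0, 1.0, 0.0, 0.0, 0.0 cfs; ΣQ_DR = 196.0 cfs, peak = 72.0 cfs.
Runoff depth d = ΣQ_DR·Δt / A = 196.0 × 10800 / (0.911 mi²) = 1.000 in.
The 1-inch UH is the DRH scaled by (1 in)/d, so U_p = 72.0 × 1/1.000 = 72.0 cfs.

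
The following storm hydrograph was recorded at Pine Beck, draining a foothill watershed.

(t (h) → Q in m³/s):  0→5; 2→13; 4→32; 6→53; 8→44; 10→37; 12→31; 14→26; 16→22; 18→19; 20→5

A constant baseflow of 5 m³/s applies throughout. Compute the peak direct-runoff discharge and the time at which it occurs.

Subtracting baseflow gives direct-runoff ordinates: 0.0, 8.0, 27.0, 48.0, 39.0, 32.0, 26.0, 21.0, 17.0, 14.0, 0.0 m³/s.
The maximum is 48.0 m³/s, occurring at the reading for t = 6 h.

Q_p = 48.0 m³/s at t = 6 h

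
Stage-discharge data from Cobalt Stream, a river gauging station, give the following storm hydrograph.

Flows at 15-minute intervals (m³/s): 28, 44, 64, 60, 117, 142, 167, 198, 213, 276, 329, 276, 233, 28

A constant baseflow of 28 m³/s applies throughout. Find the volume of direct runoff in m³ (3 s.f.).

Direct-runoff ordinates (Q − Q_b): 0.0, 16.0, 36.0, 32.0, 89.0, 114.0, 139.0, 170.0, 185.0, 248.0, 301.0, 248.0, 205.0, 0.0 m³/s.
ΣQ_DR = 1783 m³/s.
With Δt = 0.25 h = 900 s, V = ΣQ_DR · Δt = 1783 × 900 = 1.60 × 10^6 m³.

V ≈ 1.60 × 10^6 m³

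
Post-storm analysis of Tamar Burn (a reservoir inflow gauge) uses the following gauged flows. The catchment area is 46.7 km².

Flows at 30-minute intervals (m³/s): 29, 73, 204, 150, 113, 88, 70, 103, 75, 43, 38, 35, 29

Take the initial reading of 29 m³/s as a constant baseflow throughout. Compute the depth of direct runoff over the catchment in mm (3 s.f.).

d ≈ 25.9 mm

Direct runoff: 0.0, 44.0, 175.0, 121.0, 84.0, 59.0, 41.0, 74.0, 46.0, 14.0, 9.0, 6.0, 0.0 m³/s; ΣQ_DR = 673.0 m³/s.
V = ΣQ_DR · Δt = 673.0 × 1800 s = 1.211 × 10^6 m³.
Over A = 46.7 km², depth = V / A = 25.9 mm.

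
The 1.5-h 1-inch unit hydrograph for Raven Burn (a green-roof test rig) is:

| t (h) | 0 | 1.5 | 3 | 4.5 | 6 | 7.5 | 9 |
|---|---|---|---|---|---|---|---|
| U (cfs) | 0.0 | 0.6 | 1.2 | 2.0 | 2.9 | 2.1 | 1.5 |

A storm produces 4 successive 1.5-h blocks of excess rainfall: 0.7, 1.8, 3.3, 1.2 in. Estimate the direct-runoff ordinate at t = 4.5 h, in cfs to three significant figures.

By discrete convolution, Q_j = Σ (P_i / 1 in) · U_{j−i}.
At t = 4.5 h (j=3): Q = (0.7/1)·2.0 + (1.8/1)·1.2 + (3.3/1)·0.6 + (1.2/1)·0.0 = 5.54 cfs.

Q ≈ 5.54 cfs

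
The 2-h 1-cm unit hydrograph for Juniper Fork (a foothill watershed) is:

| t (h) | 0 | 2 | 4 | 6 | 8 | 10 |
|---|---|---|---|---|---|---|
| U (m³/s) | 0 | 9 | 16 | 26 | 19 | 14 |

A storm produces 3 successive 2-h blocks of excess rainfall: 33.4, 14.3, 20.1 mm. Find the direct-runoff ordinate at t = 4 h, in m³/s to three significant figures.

By discrete convolution, Q_j = Σ (P_i / 10 mm) · U_{j−i}.
At t = 4 h (j=2): Q = (33.4/10)·16 + (14.3/10)·9 + (20.1/10)·0 = 66.3 m³/s.

Q ≈ 66.3 m³/s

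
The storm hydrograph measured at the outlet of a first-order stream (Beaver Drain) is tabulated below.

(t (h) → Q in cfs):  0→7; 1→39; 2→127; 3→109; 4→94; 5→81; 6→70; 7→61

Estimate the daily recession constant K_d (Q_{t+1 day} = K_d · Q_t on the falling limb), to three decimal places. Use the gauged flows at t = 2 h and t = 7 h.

Between t = 2 h and t = 7 h the flow falls from 127 to 61 cfs over 5×1 h = 5 h.
Per-interval ratio K = (61/127)^(1/5) = 0.8636; K_d = K^(24/1) = 0.030.

K_d ≈ 0.030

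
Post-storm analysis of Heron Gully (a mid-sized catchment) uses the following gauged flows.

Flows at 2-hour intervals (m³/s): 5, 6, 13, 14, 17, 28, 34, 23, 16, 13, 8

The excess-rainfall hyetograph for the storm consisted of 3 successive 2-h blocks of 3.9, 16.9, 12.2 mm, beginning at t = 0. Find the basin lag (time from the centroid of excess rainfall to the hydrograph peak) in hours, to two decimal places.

t_L ≈ 8.50 h

Centroid of excess rainfall: t_c = Σ P_i·t̄_i / ΣP_i = 3.5030 h (block centres at 1, 3, 5 h).
Hydrograph peak occurs at t = 12 h, so basin lag t_L = 12 − 3.5030 = 8.50 h.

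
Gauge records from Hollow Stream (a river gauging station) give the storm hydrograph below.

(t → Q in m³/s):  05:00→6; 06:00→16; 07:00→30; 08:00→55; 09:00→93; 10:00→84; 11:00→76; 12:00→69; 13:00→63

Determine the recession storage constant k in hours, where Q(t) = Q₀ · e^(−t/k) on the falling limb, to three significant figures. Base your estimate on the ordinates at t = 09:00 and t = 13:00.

k ≈ 10.3 h

On the falling limb, Q drops from 93 to 63 m³/s between t = 09:00 and t = 13:00 (Δt = 4 h).
k = −Δt / ln(Q₂/Q₁) = −4 / ln(63/93) = 10.3 h.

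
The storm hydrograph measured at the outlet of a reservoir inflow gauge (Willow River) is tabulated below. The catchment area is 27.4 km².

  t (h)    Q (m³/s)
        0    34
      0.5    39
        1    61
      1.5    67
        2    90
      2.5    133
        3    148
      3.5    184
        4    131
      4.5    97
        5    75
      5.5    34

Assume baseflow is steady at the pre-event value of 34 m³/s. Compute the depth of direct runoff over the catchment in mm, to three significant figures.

d ≈ 45.0 mm

Direct runoff: 0.0, 5.0, 27.0, 33.0, 56.0, 99.0, 114.0, 150.0, 97.0, 63.0, 41.0, 0.0 m³/s; ΣQ_DR = 685.0 m³/s.
V = ΣQ_DR · Δt = 685.0 × 1800 s = 1.233 × 10^6 m³.
Over A = 27.4 km², depth = V / A = 45.0 mm.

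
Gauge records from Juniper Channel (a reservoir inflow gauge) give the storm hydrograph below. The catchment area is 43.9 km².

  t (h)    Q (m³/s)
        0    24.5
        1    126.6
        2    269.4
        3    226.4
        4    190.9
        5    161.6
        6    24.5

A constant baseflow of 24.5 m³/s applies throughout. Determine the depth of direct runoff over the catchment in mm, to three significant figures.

Direct runoff: 0.0, 102.1, 244.9, 201.9, 166.4, 137.1, 0.0 m³/s; ΣQ_DR = 852.4 m³/s.
V = ΣQ_DR · Δt = 852.4 × 3600 s = 3.069 × 10^6 m³.
Over A = 43.9 km², depth = V / A = 69.9 mm.

d ≈ 69.9 mm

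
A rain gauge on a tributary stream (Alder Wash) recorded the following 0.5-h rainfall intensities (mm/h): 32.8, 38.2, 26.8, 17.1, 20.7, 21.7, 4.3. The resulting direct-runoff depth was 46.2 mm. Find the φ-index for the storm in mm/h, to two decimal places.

Only the 6 blocks with intensity above φ contribute runoff: 32.8, 38.2, 26.8, 17.1, 20.7, 21.7 mm/h.
Σ(I−φ)·Δt = d  ⇒  (32.8+38.2+26.8+17.1+20.7+21.7 − 6φ)·0.5 = 46.2
φ = (157.3 − 46.2/0.5) / 6 = 10.82 mm/h.

φ ≈ 10.82 mm/h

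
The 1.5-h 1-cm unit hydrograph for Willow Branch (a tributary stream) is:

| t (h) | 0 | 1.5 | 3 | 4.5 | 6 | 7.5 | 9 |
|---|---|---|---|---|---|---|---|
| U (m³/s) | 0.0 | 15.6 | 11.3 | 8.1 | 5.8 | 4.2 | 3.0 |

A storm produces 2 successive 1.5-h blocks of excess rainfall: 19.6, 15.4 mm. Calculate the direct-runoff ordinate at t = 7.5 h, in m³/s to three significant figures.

Q ≈ 17.2 m³/s

By discrete convolution, Q_j = Σ (P_i / 10 mm) · U_{j−i}.
At t = 7.5 h (j=5): Q = (19.6/10)·4.2 + (15.4/10)·5.8 = 17.2 m³/s.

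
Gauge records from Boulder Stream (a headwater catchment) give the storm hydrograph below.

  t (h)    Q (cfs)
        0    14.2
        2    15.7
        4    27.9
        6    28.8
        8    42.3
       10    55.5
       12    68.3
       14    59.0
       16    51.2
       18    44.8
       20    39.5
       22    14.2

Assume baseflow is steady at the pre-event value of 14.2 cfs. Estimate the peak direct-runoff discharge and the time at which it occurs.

Q_p = 54.1 cfs at t = 12 h

Subtracting baseflow gives direct-runoff ordinates: 0.0, 1.5, 13.7, 14.6, 28.1, 41.3, 54.1, 44.8, 37.0, 30.6, 25.3, 0.0 cfs.
The maximum is 54.1 cfs, occurring at the reading for t = 12 h.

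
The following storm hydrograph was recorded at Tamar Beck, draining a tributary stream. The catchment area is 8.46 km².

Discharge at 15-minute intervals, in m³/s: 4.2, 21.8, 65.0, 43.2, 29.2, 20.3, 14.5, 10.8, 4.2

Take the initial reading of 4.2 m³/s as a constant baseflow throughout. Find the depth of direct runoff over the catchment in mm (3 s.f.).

Direct runoff: 0.0, 17.6, 60.8, 39.0, 25.0, 16.1, 10.3, 6.6, 0.0 m³/s; ΣQ_DR = 175.4 m³/s.
V = ΣQ_DR · Δt = 175.4 × 900 s = 1.579 × 10^5 m³.
Over A = 8.46 km², depth = V / A = 18.7 mm.

d ≈ 18.7 mm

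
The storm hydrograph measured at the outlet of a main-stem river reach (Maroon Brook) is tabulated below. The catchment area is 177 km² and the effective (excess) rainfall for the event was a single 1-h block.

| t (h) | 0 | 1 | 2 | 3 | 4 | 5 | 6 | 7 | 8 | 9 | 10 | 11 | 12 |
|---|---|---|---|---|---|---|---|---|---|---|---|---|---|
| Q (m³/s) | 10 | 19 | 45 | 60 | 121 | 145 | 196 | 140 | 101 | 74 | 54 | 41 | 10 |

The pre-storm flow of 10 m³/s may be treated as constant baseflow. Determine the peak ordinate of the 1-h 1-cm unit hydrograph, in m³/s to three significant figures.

Direct runoff: 0.0, 9.0, 35.0, 50.0, 111.0, 135.0, 186.0, 130.0, 91.0, 64.0, 44.0, 31.0, 0.0 m³/s; ΣQ_DR = 886.0 m³/s, peak = 186.0 m³/s.
Runoff depth d = ΣQ_DR·Δt / A = 886.0 × 3600 / (177 km²) = 18.02 mm.
The 1-cm UH is the DRH scaled by (10 mm)/d, so U_p = 186.0 × 10/18.02 = 103 m³/s.

U_p ≈ 103 m³/s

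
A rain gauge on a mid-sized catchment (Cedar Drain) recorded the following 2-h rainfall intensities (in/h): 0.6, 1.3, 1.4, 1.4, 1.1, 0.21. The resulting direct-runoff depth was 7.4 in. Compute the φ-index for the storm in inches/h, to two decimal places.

Only the 5 blocks with intensity above φ contribute runoff: 0.6, 1.3, 1.4, 1.4, 1.1 in/h.
Σ(I−φ)·Δt = d  ⇒  (0.6+1.3+1.4+1.4+1.1 − 5φ)·2 = 7.4
φ = (5.800 − 7.4/2) / 5 = 0.42 in/h.

φ ≈ 0.42 in/h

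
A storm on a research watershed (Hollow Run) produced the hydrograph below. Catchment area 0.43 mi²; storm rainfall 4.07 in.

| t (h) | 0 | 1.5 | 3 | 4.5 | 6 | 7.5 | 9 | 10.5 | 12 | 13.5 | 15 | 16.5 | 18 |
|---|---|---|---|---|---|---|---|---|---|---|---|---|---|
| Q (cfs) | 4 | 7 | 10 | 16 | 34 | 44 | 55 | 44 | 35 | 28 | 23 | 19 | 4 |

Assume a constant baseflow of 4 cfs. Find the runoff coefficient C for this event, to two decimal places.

ΣQ_DR = 271.0 cfs; V = ΣQ_DR·Δt = 1.463 × 10^6 ft³.
Runoff depth d = V / A = 1.465 in.
C = d / P = 1.465 / 4.07 = 0.36.

C ≈ 0.36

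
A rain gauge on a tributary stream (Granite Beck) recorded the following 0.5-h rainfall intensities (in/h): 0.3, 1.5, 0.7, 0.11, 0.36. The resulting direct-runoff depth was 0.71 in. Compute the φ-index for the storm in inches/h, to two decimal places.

Only the 2 blocks with intensity above φ contribute runoff: 1.5, 0.7 in/h.
Σ(I−φ)·Δt = d  ⇒  (1.5+0.7 − 2φ)·0.5 = 0.71
φ = (2.200 − 0.71/0.5) / 2 = 0.39 in/h.

φ ≈ 0.39 in/h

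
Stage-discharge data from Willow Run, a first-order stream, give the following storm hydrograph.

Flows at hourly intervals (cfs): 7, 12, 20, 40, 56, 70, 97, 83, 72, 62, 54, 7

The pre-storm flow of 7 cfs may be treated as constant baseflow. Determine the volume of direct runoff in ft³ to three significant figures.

Direct-runoff ordinates (Q − Q_b): 0.0, 5.0, 13.0, 33.0, 49.0, 63.0, 90.0, 76.0, 65.0, 55.0, 47.0, 0.0 cfs.
ΣQ_DR = 496.0 cfs.
With Δt = 1 h = 3600 s, V = ΣQ_DR · Δt = 496.0 × 3600 = 1.79 × 10^6 ft³.

V ≈ 1.79 × 10^6 ft³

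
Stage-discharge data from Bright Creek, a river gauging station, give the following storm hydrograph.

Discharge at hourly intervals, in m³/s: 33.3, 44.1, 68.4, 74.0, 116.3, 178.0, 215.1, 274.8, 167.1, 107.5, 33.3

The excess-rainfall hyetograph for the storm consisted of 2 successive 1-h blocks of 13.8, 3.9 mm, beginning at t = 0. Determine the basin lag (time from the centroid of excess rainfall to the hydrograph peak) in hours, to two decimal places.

Centroid of excess rainfall: t_c = Σ P_i·t̄_i / ΣP_i = 0.7203 h (block centres at 0.5, 1.5 h).
Hydrograph peak occurs at t = 7 h, so basin lag t_L = 7 − 0.7203 = 6.28 h.

t_L ≈ 6.28 h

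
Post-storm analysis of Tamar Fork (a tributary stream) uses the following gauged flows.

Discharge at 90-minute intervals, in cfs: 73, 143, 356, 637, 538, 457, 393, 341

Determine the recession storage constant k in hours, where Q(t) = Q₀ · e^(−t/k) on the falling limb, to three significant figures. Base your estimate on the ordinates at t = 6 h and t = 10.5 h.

On the falling limb, Q drops from 538 to 341 cfs between t = 6 h and t = 10.5 h (Δt = 4.5 h).
k = −Δt / ln(Q₂/Q₁) = −4.5 / ln(341/538) = 9.87 h.

k ≈ 9.87 h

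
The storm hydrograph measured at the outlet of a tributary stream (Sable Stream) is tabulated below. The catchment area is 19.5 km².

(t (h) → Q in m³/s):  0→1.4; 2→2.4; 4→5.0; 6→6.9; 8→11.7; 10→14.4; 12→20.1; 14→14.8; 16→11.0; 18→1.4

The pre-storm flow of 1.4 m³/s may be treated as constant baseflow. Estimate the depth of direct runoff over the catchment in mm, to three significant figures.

Direct runoff: 0.0, 1.0, 3.6, 5.5, 10.3, 13.0, 18.7, 13.4, 9.6, 0.0 m³/s; ΣQ_DR = 75.10 m³/s.
V = ΣQ_DR · Δt = 75.10 × 7200 s = 5.407 × 10^5 m³.
Over A = 19.5 km², depth = V / A = 27.7 mm.

d ≈ 27.7 mm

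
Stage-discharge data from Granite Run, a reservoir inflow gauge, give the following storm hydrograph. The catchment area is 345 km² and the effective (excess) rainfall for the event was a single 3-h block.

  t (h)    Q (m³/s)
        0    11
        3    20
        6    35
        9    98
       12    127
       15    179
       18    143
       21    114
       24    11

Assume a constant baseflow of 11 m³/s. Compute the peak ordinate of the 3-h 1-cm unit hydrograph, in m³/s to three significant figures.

U_p ≈ 84.0 m³/s

Direct runoff: 0.0, 9.0, 24.0, 87.0, 116.0, 168.0, 132.0, 103.0, 0.0 m³/s; ΣQ_DR = 639.0 m³/s, peak = 168.0 m³/s.
Runoff depth d = ΣQ_DR·Δt / A = 639.0 × 10800 / (345 km²) = 20.00 mm.
The 1-cm UH is the DRH scaled by (10 mm)/d, so U_p = 168.0 × 10/20.00 = 84.0 m³/s.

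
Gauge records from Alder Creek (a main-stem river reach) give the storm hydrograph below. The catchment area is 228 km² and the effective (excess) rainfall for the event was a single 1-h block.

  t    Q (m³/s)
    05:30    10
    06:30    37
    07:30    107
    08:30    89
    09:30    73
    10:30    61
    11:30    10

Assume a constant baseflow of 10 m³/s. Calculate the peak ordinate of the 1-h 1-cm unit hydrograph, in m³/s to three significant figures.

U_p ≈ 194 m³/s

Direct runoff: 0.0, 27.0, 97.0, 79.0, 63.0, 51.0, 0.0 m³/s; ΣQ_DR = 317.0 m³/s, peak = 97.0 m³/s.
Runoff depth d = ΣQ_DR·Δt / A = 317.0 × 3600 / (228 km²) = 5.005 mm.
The 1-cm UH is the DRH scaled by (10 mm)/d, so U_p = 97.0 × 10/5.005 = 194 m³/s.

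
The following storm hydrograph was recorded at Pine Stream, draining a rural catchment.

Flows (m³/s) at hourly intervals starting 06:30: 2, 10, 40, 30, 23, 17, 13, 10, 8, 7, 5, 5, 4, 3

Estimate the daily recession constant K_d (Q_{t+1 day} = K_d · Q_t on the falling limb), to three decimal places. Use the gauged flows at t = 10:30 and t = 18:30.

K_d ≈ 0.005

Between t = 10:30 and t = 18:30 the flow falls from 23 to 4 m³/s over 8×1 h = 8 h.
Per-interval ratio K = (4/23)^(1/8) = 0.8036; K_d = K^(24/1) = 0.005.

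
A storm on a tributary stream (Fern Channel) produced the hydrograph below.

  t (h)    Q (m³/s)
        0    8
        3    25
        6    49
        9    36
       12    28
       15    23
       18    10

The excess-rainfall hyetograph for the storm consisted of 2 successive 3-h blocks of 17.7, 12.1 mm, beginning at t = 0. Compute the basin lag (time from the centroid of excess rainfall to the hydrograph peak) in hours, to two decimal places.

Centroid of excess rainfall: t_c = Σ P_i·t̄_i / ΣP_i = 2.7181 h (block centres at 1.5, 4.5 h).
Hydrograph peak occurs at t = 6 h, so basin lag t_L = 6 − 2.7181 = 3.28 h.

t_L ≈ 3.28 h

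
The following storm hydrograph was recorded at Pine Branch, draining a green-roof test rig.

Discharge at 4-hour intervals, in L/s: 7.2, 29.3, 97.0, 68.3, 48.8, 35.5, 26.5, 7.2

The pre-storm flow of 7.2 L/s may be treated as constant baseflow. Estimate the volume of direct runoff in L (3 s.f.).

V ≈ 3.78 × 10^6 L

Direct-runoff ordinates (Q − Q_b): 0.0, 22.1, 89.8, 61.1, 41.6, 28.3, 19.3, 0.0 L/s.
ΣQ_DR = 262.2 L/s.
With Δt = 4 h = 14400 s, V = ΣQ_DR · Δt = 262.2 × 14400 = 3.78 × 10^6 L.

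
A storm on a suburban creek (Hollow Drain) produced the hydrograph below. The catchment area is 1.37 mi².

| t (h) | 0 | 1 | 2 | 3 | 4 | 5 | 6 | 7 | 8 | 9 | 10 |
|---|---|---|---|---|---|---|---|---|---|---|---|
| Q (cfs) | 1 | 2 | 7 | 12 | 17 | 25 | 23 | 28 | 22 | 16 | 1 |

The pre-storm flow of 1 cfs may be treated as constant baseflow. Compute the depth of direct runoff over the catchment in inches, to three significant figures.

d ≈ 0.162 in

Direct runoff: 0.0, 1.0, 6.0, 11.0, 16.0, 24.0, 22.0, 27.0, 21.0, 15.0, 0.0 cfs; ΣQ_DR = 143.0 cfs.
V = ΣQ_DR · Δt = 143.0 × 3600 s = 5.148 × 10^5 ft³.
Over A = 1.37 mi², depth = V / A = 0.162 in.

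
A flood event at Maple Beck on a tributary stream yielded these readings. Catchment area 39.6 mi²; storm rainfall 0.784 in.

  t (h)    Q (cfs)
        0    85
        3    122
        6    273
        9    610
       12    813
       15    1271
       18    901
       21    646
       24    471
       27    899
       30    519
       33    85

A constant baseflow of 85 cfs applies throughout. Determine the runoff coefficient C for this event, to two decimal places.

C ≈ 0.85

ΣQ_DR = 5675 cfs; V = ΣQ_DR·Δt = 6.129 × 10^7 ft³.
Runoff depth d = V / A = 0.6662 in.
C = d / P = 0.6662 / 0.784 = 0.85.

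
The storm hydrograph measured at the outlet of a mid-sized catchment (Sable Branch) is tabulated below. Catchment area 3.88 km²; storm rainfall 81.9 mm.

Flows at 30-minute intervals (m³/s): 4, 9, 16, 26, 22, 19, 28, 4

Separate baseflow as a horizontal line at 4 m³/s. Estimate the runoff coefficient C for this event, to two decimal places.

ΣQ_DR = 96.00 m³/s; V = ΣQ_DR·Δt = 1.728 × 10^5 m³.
Runoff depth d = V / A = 44.54 mm.
C = d / P = 44.54 / 81.9 = 0.54.

C ≈ 0.54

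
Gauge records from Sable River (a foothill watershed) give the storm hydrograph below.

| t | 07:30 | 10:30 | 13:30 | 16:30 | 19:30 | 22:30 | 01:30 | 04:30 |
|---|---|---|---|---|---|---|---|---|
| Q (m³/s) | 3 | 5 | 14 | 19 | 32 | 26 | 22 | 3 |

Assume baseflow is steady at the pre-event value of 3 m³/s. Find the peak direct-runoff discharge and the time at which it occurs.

Subtracting baseflow gives direct-runoff ordinates: 0.0, 2.0, 11.0, 16.0, 29.0, 23.0, 19.0, 0.0 m³/s.
The maximum is 29.0 m³/s, occurring at the reading for t = 19:30.

Q_p = 29.0 m³/s at t = 19:30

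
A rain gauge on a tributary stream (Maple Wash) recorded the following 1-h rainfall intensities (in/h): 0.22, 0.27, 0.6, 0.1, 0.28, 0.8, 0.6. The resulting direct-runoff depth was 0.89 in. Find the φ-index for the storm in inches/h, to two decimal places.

Only the 3 blocks with intensity above φ contribute runoff: 0.6, 0.8, 0.6 in/h.
Σ(I−φ)·Δt = d  ⇒  (0.6+0.8+0.6 − 3φ)·1 = 0.89
φ = (2.000 − 0.89/1) / 3 = 0.37 in/h.

φ ≈ 0.37 in/h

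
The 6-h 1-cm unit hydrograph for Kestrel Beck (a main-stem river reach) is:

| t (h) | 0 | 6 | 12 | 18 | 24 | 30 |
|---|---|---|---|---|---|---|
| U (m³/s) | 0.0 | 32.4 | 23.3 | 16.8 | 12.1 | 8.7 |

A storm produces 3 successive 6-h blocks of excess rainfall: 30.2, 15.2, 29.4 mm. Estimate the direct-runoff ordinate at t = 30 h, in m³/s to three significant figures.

Q ≈ 94.1 m³/s

By discrete convolution, Q_j = Σ (P_i / 10 mm) · U_{j−i}.
At t = 30 h (j=5): Q = (30.2/10)·8.7 + (15.2/10)·12.1 + (29.4/10)·16.8 = 94.1 m³/s.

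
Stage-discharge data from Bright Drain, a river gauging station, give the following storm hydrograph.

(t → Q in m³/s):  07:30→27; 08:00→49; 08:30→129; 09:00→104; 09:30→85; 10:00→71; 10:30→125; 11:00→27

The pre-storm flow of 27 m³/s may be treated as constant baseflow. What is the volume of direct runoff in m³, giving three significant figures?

Direct-runoff ordinates (Q − Q_b): 0.0, 22.0, 102.0, 77.0, 58.0, 44.0, 98.0, 0.0 m³/s.
ΣQ_DR = 401.0 m³/s.
With Δt = 0.5 h = 1800 s, V = ΣQ_DR · Δt = 401.0 × 1800 = 7.22 × 10^5 m³.

V ≈ 7.22 × 10^5 m³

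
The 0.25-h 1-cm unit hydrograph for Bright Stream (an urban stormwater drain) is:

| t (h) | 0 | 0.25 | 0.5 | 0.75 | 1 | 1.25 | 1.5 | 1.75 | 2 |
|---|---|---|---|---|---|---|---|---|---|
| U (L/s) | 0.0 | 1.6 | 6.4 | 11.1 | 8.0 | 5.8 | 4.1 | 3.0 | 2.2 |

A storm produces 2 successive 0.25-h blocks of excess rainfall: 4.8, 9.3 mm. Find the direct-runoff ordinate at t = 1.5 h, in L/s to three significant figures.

By discrete convolution, Q_j = Σ (P_i / 10 mm) · U_{j−i}.
At t = 1.5 h (j=6): Q = (4.8/10)·4.1 + (9.3/10)·5.8 = 7.36 L/s.

Q ≈ 7.36 L/s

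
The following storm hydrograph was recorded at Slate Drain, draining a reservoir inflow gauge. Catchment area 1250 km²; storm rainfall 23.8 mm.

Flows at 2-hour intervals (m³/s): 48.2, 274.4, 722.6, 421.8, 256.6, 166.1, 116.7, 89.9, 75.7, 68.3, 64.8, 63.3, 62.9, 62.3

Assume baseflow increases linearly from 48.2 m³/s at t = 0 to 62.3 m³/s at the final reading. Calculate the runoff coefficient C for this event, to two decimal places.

ΣQ_DR = 1720 m³/s; V = ΣQ_DR·Δt = 1.238 × 10^7 m³.
Runoff depth d = V / A = 9.908 mm.
C = d / P = 9.908 / 23.8 = 0.42.

C ≈ 0.42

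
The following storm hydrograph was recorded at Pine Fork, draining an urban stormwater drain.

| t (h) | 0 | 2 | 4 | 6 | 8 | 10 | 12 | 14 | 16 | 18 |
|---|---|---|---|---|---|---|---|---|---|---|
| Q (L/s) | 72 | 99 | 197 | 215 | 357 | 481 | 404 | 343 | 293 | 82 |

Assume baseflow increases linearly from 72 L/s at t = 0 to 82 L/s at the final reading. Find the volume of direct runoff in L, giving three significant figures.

Direct-runoff ordinates (Q − Q_b): 0.00, 25.89, 122.78, 139.67, 280.56, 403.44, 325.33, 263.22, 212.11, 0.00 L/s.
ΣQ_DR = 1773 L/s.
With Δt = 2 h = 7200 s, V = ΣQ_DR · Δt = 1773 × 7200 = 1.28 × 10^7 L.

V ≈ 1.28 × 10^7 L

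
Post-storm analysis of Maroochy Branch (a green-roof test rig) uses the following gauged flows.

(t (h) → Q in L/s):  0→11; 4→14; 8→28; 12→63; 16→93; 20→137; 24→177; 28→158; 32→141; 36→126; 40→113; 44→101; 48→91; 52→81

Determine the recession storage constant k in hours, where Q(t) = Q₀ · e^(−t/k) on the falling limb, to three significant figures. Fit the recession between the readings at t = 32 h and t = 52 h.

k ≈ 36.1 h

On the falling limb, Q drops from 141 to 81 L/s between t = 32 h and t = 52 h (Δt = 20 h).
k = −Δt / ln(Q₂/Q₁) = −20 / ln(81/141) = 36.1 h.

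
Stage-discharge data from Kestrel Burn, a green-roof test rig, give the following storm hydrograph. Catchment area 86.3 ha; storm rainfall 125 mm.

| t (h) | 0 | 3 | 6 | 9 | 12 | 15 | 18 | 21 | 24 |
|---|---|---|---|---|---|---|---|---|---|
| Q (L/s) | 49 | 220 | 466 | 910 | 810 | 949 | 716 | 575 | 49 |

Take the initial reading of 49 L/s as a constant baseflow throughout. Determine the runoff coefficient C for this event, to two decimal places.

ΣQ_DR = 4303 L/s; V = ΣQ_DR·Δt = 4.647 × 10^7 L.
Runoff depth d = V / A = 53.85 mm.
C = d / P = 53.85 / 125 = 0.43.

C ≈ 0.43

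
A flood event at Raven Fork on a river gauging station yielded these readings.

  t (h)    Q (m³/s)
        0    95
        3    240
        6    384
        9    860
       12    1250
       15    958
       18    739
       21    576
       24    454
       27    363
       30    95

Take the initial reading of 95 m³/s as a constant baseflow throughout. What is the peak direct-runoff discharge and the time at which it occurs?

Subtracting baseflow gives direct-runoff ordinates: 0.0, 145.0, 289.0, 765.0, 1155.0, 863.0, 644.0, 481.0, 359.0, 268.0, 0.0 m³/s.
The maximum is 1155.0 m³/s, occurring at the reading for t = 12 h.

Q_p = 1155.0 m³/s at t = 12 h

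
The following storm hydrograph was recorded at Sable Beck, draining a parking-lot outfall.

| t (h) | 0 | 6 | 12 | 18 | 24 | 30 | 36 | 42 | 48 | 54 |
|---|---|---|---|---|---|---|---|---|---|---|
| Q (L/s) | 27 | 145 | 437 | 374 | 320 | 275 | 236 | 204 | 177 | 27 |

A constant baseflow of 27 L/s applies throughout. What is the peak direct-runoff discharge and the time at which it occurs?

Q_p = 410.0 L/s at t = 12 h

Subtracting baseflow gives direct-runoff ordinates: 0.0, 118.0, 410.0, 347.0, 293.0, 248.0, 209.0, 177.0, 150.0, 0.0 L/s.
The maximum is 410.0 L/s, occurring at the reading for t = 12 h.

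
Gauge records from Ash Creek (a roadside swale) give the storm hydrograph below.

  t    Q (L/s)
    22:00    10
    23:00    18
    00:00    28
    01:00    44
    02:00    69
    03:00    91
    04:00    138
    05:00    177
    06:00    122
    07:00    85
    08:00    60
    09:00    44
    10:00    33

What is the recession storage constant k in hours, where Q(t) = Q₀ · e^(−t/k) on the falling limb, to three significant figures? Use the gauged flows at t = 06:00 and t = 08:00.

On the falling limb, Q drops from 122 to 60 L/s between t = 06:00 and t = 08:00 (Δt = 2 h).
k = −Δt / ln(Q₂/Q₁) = −2 / ln(60/122) = 2.82 h.

k ≈ 2.82 h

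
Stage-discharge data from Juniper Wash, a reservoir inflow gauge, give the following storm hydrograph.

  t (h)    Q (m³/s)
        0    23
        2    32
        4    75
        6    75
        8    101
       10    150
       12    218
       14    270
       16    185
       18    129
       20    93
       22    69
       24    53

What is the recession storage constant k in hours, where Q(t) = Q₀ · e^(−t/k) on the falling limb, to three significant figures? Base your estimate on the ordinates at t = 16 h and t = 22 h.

k ≈ 6.08 h

On the falling limb, Q drops from 185 to 69 m³/s between t = 16 h and t = 22 h (Δt = 6 h).
k = −Δt / ln(Q₂/Q₁) = −6 / ln(69/185) = 6.08 h.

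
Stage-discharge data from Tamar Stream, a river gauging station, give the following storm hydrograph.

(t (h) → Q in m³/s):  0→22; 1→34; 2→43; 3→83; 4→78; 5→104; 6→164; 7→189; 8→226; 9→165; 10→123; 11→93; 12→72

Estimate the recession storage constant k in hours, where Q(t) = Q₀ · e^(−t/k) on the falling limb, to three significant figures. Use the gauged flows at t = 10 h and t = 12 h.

On the falling limb, Q drops from 123 to 72 m³/s between t = 10 h and t = 12 h (Δt = 2 h).
k = −Δt / ln(Q₂/Q₁) = −2 / ln(72/123) = 3.73 h.

k ≈ 3.73 h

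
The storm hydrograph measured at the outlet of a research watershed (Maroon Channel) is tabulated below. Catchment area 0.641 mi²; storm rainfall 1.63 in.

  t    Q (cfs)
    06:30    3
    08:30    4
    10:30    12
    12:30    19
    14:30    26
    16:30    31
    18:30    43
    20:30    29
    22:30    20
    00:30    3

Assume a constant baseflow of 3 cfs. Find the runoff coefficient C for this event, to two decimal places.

ΣQ_DR = 160.0 cfs; V = ΣQ_DR·Δt = 1.152 × 10^6 ft³.
Runoff depth d = V / A = 0.7736 in.
C = d / P = 0.7736 / 1.63 = 0.47.

C ≈ 0.47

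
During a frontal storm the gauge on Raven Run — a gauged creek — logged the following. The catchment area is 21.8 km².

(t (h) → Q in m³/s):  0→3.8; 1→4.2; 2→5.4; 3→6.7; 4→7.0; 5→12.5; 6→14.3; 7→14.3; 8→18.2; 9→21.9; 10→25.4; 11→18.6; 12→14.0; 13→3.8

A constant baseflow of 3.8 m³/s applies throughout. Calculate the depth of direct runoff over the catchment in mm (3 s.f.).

Direct runoff: 0.0, 0.4, 1.6, 2.9, 3.2, 8.7, 10.5, 10.5, 14.4, 18.1, 21.6, 14.8, 10.2, 0.0 m³/s; ΣQ_DR = 116.9 m³/s.
V = ΣQ_DR · Δt = 116.9 × 3600 s = 4.208 × 10^5 m³.
Over A = 21.8 km², depth = V / A = 19.3 mm.

d ≈ 19.3 mm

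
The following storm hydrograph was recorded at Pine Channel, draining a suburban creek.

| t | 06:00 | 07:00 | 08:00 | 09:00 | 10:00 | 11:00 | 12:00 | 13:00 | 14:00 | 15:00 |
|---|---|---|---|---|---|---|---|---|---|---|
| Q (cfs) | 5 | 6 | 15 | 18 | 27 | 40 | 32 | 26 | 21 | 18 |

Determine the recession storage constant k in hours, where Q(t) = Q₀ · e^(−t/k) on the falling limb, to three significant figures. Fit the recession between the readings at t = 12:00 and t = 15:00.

On the falling limb, Q drops from 32 to 18 cfs between t = 12:00 and t = 15:00 (Δt = 3 h).
k = −Δt / ln(Q₂/Q₁) = −3 / ln(18/32) = 5.21 h.

k ≈ 5.21 h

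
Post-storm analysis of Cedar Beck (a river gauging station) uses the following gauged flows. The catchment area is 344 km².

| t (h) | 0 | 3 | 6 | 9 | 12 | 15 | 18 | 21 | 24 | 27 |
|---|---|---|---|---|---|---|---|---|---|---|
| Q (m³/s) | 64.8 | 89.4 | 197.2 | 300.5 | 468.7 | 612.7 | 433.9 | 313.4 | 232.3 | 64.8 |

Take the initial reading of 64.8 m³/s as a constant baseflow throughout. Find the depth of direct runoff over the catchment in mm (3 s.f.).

d ≈ 66.9 mm

Direct runoff: 0.0, 24.6, 132.4, 235.7, 403.9, 547.9, 369.1, 248.6, 167.5, 0.0 m³/s; ΣQ_DR = 2130 m³/s.
V = ΣQ_DR · Δt = 2130 × 10800 s = 2.300 × 10^7 m³.
Over A = 344 km², depth = V / A = 66.9 mm.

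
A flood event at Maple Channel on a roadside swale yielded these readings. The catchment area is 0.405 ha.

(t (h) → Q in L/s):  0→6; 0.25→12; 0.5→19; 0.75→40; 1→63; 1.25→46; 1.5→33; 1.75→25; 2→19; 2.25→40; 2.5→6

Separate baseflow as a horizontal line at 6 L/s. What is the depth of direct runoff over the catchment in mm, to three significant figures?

d ≈ 54.0 mm

Direct runoff: 0.0, 6.0, 13.0, 34.0, 57.0, 40.0, 27.0, 19.0, 13.0, 34.0, 0.0 L/s; ΣQ_DR = 243.0 L/s.
V = ΣQ_DR · Δt = 243.0 × 900 s = 2.187 × 10^5 L.
Over A = 0.405 ha, depth = V / A = 54.0 mm.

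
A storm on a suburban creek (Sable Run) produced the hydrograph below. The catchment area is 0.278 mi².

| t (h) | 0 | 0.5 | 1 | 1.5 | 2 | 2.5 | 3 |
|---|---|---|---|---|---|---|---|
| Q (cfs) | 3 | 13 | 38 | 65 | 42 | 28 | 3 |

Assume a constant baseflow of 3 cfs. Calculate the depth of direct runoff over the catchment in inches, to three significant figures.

Direct runoff: 0.0, 10.0, 35.0, 62.0, 39.0, 25.0, 0.0 cfs; ΣQ_DR = 171.0 cfs.
V = ΣQ_DR · Δt = 171.0 × 1800 s = 3.078 × 10^5 ft³.
Over A = 0.278 mi², depth = V / A = 0.477 in.

d ≈ 0.477 in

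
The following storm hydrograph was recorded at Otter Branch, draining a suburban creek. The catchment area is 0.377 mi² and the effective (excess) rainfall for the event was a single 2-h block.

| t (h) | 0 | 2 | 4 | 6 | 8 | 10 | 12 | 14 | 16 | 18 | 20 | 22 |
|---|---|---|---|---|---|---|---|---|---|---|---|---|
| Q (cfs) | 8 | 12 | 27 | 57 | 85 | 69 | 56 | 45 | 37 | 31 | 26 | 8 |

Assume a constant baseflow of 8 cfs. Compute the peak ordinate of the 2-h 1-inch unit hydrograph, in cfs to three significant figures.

U_p ≈ 25.7 cfs

Direct runoff: 0.0, 4.0, 19.0, 49.0, 77.0, 61.0, 48.0, 37.0, 29.0, 23.0, 18.0, 0.0 cfs; ΣQ_DR = 365.0 cfs, peak = 77.0 cfs.
Runoff depth d = ΣQ_DR·Δt / A = 365.0 × 7200 / (0.377 mi²) = 3.001 in.
The 1-inch UH is the DRH scaled by (1 in)/d, so U_p = 77.0 × 1/3.001 = 25.7 cfs.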